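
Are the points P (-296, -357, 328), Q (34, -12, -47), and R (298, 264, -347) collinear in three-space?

PQ = (330, 345, -375), PR = (594, 621, -675).
Each component of PR is 9/5 times the corresponding component of PQ, so PR = 9/5·PQ and the points are collinear.

Yes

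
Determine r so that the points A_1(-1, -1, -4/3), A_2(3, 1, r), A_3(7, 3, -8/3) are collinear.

-2

Collinearity requires A_1A_2 × A_1A_3 = 0; each component is linear in r.
The x-component gives (-4)r + (-8) = 0, so r = -2.
The remaining components then also vanish.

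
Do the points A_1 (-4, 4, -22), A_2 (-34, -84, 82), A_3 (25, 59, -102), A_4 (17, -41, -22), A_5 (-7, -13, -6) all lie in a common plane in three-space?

Yes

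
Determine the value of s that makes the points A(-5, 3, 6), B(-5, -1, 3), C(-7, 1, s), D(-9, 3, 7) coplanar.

5

The points are coplanar iff AB · (AC × AD) = 0.
Expanding, this is linear in s: (16)s + (-80) = 0.
So s = 5.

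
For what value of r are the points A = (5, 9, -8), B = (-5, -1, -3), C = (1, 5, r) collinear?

Collinearity requires AB × AC = 0; each component is linear in r.
The x-component gives (-10)r + (-60) = 0, so r = -6.
The remaining components then also vanish.

-6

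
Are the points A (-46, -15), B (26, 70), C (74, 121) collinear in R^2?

AB = (72, 85), AC = (120, 136).
det[AB; AC] = (72)(136) − (85)(120) = -408.
The determinant is nonzero, so they are not collinear.

No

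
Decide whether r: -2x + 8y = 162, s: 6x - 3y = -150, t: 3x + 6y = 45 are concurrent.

Intersecting r and s: solving the 2×2 system gives (x, y) = (-17, 16).
Substitute into t: (3)(-17) + (6)(16) = 45.
This equals 45, so (-17, 16) lies on all three lines and they are concurrent.

Yes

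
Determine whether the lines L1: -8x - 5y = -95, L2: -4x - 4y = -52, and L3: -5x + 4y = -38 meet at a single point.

Yes

Lines aᵢx + bᵢy = cᵢ with pairwise distinct directions are concurrent exactly when det[aᵢ bᵢ cᵢ] = 0.
Here the determinant is 0.
It vanishes, so the lines are concurrent at (10, 3).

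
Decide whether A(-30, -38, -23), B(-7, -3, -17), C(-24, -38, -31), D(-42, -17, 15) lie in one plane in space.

Yes

With A as base: AB = (23, 35, 6), AC = (6, 0, -8), AD = (-12, 21, 38).
AC × AD = (168, -132, 126).
AB · (AC × AD) = 0.
The scalar triple product vanishes, so the four points are coplanar.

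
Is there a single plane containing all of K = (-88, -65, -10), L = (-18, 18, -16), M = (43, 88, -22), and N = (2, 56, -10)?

No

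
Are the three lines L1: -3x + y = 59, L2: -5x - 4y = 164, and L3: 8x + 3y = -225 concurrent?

Intersecting L1 and L2: solving the 2×2 system gives (x, y) = (-400/17, -197/17).
Substitute into L3: (8)(-400/17) + (3)(-197/17) = -223.
But L3 requires -225 ≠ -223, so the three lines have no common point.

No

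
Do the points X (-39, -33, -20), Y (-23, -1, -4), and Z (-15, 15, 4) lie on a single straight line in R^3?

Yes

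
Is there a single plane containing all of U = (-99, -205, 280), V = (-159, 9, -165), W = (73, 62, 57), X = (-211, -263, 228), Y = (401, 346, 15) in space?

Yes

The plane through U, V, W has normal n = UV × UW = (71093, -89920, -52828) and equation n·P = -3396447.
Checking the remaining points: n·X = -3396447, n·Y = -3396447.
All equal -3396447, so all 5 points lie in one plane.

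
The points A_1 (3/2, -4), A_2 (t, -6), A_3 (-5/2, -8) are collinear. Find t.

The three points are collinear iff det[A_1A_2; A_1A_3] = 0.
This determinant is linear in t: (-4)t + (-2) = 0, so t = -1/2.

-1/2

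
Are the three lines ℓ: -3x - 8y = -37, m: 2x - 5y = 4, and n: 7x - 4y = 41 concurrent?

Yes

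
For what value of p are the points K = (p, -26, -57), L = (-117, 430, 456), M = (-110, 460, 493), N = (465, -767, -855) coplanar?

Coplanarity ⇔ det[KL; KM; KN] = 0.
Expanding, this is linear in p: (-4959)p + (168606) = 0.
So p = 34.

34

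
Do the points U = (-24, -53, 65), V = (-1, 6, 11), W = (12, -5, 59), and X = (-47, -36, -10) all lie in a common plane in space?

The four points are coplanar iff the 3×3 determinant with rows UV, UW, UX is zero.
Rows: (23, 59, -54), (36, 48, -6), (-23, 17, -75).
Expanding along the first row: (23)(-3498) − (59)(-2838) + (-54)(1716) = -5676.
Nonzero ⇒ not coplanar.

No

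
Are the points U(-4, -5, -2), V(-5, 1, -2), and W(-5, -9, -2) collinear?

No

UV = (-1, 6, 0), UW = (-1, -4, 0).
Comparing components 1 and 2: (-1)(-4) − (6)(-1) = 10 ≠ 0, so UV and UW are not parallel and the points are not collinear.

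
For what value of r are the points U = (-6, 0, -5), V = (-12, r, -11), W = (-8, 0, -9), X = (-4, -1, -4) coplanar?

Normal to plane UWX: n = (-4, -6, 2); plane equation n·P = 14.
Requiring n·V = 14: (-6)r + (26) = 14.
So r = 2.

2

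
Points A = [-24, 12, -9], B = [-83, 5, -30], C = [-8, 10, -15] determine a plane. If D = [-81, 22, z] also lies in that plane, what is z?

21

A normal to the plane is n = AB × AC = (0, -690, 230).
D lies in the plane iff n · AD = 0.
This gives (230)z + (-4830) = 0, so z = 21.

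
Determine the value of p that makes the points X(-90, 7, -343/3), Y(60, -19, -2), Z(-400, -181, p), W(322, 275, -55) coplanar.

Coplanarity ⇔ det[XY; XZ; XW] = 0.
Expanding, this is linear in p: (-50912)p + (-8604128) = 0.
So p = -169.

-169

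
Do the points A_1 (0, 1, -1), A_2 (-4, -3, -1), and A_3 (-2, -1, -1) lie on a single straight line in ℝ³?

Yes

A_1A_2 = (-4, -4, 0), A_1A_3 = (-2, -2, 0).
A_1A_2 × A_1A_3 = (0, 0, 0).
The cross product vanishes, so the three points are collinear.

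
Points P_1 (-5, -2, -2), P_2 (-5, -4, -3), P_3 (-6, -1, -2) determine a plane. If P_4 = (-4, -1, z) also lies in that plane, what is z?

The plane through P_1, P_2, P_3 has equation 1x + 1y − 2z = -3.
Substituting P_4: (-2)z + (-5) = -3, so z = -1.

-1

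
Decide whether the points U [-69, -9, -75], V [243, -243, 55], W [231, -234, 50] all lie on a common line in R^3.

Yes

UV = (312, -234, 130), UW = (300, -225, 125).
UV × UW = (0, 0, 0).
The cross product vanishes, so the three points are collinear.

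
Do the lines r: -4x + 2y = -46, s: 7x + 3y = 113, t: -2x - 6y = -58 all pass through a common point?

Yes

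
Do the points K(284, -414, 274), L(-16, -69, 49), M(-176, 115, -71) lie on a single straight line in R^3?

KL = (-300, 345, -225), KM = (-460, 529, -345).
KL × KM = (0, 0, 0).
The cross product vanishes, so the three points are collinear.

Yes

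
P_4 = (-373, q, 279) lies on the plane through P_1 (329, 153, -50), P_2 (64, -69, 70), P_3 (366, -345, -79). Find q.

The plane through P_1, P_2, P_3 has equation 66198x − 3245y + 140184z = 14273457.
Substituting P_4: (-3245)q + (14419482) = 14273457, so q = 45.

45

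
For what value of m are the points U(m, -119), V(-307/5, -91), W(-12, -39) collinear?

Collinearity: (U − V) must be parallel to (W − V) = (247/5, 52).
Cross-multiplying the components: (m − (-307/5))·(52) = (-28)·(247/5).
Solving gives m = -88.

-88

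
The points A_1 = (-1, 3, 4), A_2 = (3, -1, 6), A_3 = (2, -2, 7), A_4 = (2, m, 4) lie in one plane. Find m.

2

Normal to plane A_1A_2A_3: n = (-2, -6, -8); plane equation n·P = -48.
Requiring n·A_4 = -48: (-6)m + (-36) = -48.
So m = 2.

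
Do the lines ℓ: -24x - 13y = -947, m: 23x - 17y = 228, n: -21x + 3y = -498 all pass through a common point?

No

Intersecting ℓ and m: solving the 2×2 system gives (x, y) = (19063/707, 16309/707).
Substitute into n: (-21)(19063/707) + (3)(16309/707) = -351396/707.
But n requires -498 ≠ -351396/707, so the three lines have no common point.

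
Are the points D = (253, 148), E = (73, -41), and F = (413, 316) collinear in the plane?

DE = (-180, -189), DF = (160, 168).
Checking proportionality: DF = -8/9·DE, so the vectors are parallel and the points are collinear.

Yes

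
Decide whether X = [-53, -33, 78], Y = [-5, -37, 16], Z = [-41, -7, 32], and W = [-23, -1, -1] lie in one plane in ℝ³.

A normal to the plane through X, Y, Z is n = XY × XZ = (1796, 1464, 1296).
The plane has equation n·P = -42412. For W: n·W = -44068.
-44068 ≠ -42412, so W is off the plane.

No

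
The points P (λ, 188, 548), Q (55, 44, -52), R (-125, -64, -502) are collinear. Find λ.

Collinearity requires PQ × PR = 0; each component is linear in λ.
The y-component gives (-450)λ + (132750) = 0, so λ = 295.
The remaining components then also vanish.

295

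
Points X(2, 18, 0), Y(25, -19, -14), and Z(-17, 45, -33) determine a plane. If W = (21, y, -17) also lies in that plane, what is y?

A normal to the plane is n = XY × XZ = (1599, 1025, -82).
W lies in the plane iff n · XW = 0.
This gives (1025)y + (13325) = 0, so y = -13.

-13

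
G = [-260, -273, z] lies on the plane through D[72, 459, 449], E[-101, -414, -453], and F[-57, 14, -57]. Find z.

The plane through D, E, F has equation 40348x + 28820y − 35632z = 134668.
Substituting G: (-35632)z + (-18358340) = 134668, so z = -519.

-519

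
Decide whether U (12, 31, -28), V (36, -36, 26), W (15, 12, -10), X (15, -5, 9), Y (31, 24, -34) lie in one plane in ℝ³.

The plane through U, V, W has normal n = UV × UW = (-180, -270, -255) and equation n·P = -3390.
Checking the remaining points: n·X = -3645, n·Y = -3390.
Since n·X = -3645 ≠ -3390, X is off the plane and the points are not all coplanar.

No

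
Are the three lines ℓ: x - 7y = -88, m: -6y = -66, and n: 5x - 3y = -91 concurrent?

Intersecting ℓ and m: solving the 2×2 system gives (x, y) = (-11, 11).
Substitute into n: (5)(-11) + (-3)(11) = -88.
But n requires -91 ≠ -88, so the three lines have no common point.

No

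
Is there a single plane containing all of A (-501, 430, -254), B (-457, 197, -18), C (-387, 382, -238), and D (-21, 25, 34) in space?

No

The four points are coplanar iff the 3×3 determinant with rows AB, AC, AD is zero.
Rows: (44, -233, 236), (114, -48, 16), (480, -405, 288).
Expanding along the first row: (44)(-7344) − (-233)(25152) + (236)(-23130) = 78600.
Nonzero ⇒ not coplanar.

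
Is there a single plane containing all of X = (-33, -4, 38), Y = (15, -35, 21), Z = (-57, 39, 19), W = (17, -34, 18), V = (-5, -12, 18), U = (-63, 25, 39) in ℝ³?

The plane through X, Y, Z has normal n = XY × XZ = (1320, 1320, 1320) and equation n·P = 1320.
Checking the remaining points: n·W = 1320, n·V = 1320, n·U = 1320.
All equal 1320, so all 6 points lie in one plane.

Yes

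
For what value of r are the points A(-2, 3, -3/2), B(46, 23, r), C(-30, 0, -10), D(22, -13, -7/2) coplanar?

Normal to plane ACD: n = (-130, -260, 520); plane equation n·P = -1300.
Requiring n·B = -1300: (520)r + (-11960) = -1300.
So r = 41/2.

41/2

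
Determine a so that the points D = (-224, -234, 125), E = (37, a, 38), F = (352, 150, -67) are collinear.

-60

Direction DF = (576, 384, -192). From the x-coordinate of E, the parameter along the line is τ = (37 − (-224))/576 = 29/64.
Then a = (-234) + 29/64·(384) = -60.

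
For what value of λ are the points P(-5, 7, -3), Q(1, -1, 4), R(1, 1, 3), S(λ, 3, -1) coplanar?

Normal to plane PQR: n = (-6, 6, 12); plane equation n·X = 36.
Requiring n·S = 36: (-6)λ + (6) = 36.
So λ = -5.

-5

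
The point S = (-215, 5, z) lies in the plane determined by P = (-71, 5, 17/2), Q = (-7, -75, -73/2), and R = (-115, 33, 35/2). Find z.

-73/2

The plane through P, Q, R has equation 540x + 1404y − 1728z = -46008.
Substituting S: (-1728)z + (-109080) = -46008, so z = -73/2.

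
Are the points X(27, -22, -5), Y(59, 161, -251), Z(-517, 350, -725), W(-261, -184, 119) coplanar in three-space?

Yes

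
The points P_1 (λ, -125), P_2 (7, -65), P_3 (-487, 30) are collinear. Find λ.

The three points are collinear iff det[P_1P_2; P_1P_3] = 0.
This determinant is linear in λ: (-95)λ + (30305) = 0, so λ = 319.

319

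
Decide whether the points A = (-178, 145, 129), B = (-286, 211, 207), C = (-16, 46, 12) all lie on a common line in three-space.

AB = (-108, 66, 78), AC = (162, -99, -117).
AB × AC = (0, 0, 0).
The cross product vanishes, so the three points are collinear.

Yes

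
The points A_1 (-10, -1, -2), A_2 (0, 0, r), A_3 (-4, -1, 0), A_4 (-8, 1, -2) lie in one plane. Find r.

1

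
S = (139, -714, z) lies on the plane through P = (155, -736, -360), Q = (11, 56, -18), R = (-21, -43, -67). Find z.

-352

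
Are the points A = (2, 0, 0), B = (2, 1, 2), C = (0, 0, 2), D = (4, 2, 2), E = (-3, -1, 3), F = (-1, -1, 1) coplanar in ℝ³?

Yes

The plane through A, B, C has normal n = AB × AC = (2, -4, 2) and equation n·P = 4.
Checking the remaining points: n·D = 4, n·E = 4, n·F = 4.
All equal 4, so all 6 points lie in one plane.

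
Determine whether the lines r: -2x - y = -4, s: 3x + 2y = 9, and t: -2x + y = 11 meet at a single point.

Intersecting r and s: solving the 2×2 system gives (x, y) = (-1, 6).
Substitute into t: (-2)(-1) + (1)(6) = 8.
But t requires 11 ≠ 8, so the three lines have no common point.

No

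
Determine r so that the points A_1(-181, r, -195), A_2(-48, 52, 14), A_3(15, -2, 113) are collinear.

166

Collinearity requires A_1A_2 × A_1A_3 = 0; each component is linear in r.
The x-component gives (-99)r + (16434) = 0, so r = 166.
The remaining components then also vanish.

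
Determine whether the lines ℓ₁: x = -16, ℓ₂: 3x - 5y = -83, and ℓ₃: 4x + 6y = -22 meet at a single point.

The three lines meet at one point iff the augmented coefficient matrix [aᵢ bᵢ cᵢ] has rank < 3, i.e. its determinant vanishes.
Here the determinant is 0.
It vanishes, so the lines are concurrent at (-16, 7).

Yes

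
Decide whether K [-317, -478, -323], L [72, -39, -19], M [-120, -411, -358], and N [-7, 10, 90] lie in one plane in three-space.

The four points are coplanar iff the 3×3 determinant with rows KL, KM, KN is zero.
Rows: (389, 439, 304), (197, 67, -35), (310, 488, 413).
Expanding along the first row: (389)(44751) − (439)(92211) + (304)(75366) = -161226.
Nonzero ⇒ not coplanar.

No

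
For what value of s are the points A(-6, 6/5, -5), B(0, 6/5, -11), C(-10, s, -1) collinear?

Direction AB = (6, 0, -6). From the x-coordinate of C, the parameter along the line is τ = (-10 − (-6))/6 = -2/3.
Then s = 6/5 + (-2/3)·(0) = 6/5.

6/5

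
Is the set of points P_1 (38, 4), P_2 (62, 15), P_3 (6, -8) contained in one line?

P_1P_2 = (24, 11), P_1P_3 = (-32, -12).
det[P_1P_2; P_1P_3] = (24)(-12) − (11)(-32) = 64.
The determinant is nonzero, so they are not collinear.

No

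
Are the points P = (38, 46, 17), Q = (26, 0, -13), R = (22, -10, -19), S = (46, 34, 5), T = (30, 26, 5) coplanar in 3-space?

Yes

The plane through P, Q, R has normal n = PQ × PR = (-24, 48, -64) and equation n·X = 208.
Checking the remaining points: n·S = 208, n·T = 208.
All equal 208, so all 5 points lie in one plane.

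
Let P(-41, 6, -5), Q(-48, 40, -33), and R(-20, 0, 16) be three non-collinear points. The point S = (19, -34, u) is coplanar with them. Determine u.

70

The plane through P, Q, R has equation 546x − 441y − 672z = -21672.
Substituting S: (-672)u + (25368) = -21672, so u = 70.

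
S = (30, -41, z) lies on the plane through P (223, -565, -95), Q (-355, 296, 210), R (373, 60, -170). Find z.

A normal to the plane is n = PQ × PR = (-255200, 2400, -490400).
S lies in the plane iff n · PS = 0.
This gives (-490400)z + (3923200) = 0, so z = 8.

8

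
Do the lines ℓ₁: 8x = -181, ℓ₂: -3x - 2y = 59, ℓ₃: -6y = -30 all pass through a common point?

Intersecting ℓ₁ and ℓ₂: solving the 2×2 system gives (x, y) = (-181/8, 71/16).
Substitute into ℓ₃: (0)(-181/8) + (-6)(71/16) = -213/8.
But ℓ₃ requires -30 ≠ -213/8, so the three lines have no common point.

No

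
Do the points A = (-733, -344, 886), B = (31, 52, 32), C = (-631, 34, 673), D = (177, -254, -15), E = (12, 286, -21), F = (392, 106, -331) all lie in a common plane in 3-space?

The plane through A, B, C has normal n = AB × AC = (238464, 75624, 248400) and equation n·P = 19273632.
Checking the remaining points: n·D = 19273632, n·E = 19273632, n·F = 19273632.
All equal 19273632, so all 6 points lie in one plane.

Yes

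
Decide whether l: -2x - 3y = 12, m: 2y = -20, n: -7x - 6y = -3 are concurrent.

Yes

Intersecting l and m: solving the 2×2 system gives (x, y) = (9, -10).
Substitute into n: (-7)(9) + (-6)(-10) = -3.
This equals -3, so (9, -10) lies on all three lines and they are concurrent.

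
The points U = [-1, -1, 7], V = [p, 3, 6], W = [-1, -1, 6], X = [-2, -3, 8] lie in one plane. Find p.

1

Normal to plane UWX: n = (-2, 1, 0); plane equation n·P = 1.
Requiring n·V = 1: (-2)p + (3) = 1.
So p = 1.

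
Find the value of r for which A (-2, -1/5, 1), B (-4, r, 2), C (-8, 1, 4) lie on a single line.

Direction AC = (-6, 6/5, 3). From the x-coordinate of B, the parameter along the line is τ = (-4 − (-2))/(-6) = 1/3.
Then r = (-1/5) + 1/3·(6/5) = 1/5.

1/5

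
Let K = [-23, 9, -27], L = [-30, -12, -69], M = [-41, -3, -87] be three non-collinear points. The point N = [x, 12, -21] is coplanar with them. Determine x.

A normal to the plane is n = KL × KM = (756, 336, -294).
N lies in the plane iff n · KN = 0.
This gives (756)x + (16632) = 0, so x = -22.

-22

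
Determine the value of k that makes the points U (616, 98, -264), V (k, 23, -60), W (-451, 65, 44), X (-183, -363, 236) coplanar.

The points are coplanar iff UV · (UW × UX) = 0.
Expanding, this is linear in k: (125488)k + (-3890128) = 0.
So k = 31.

31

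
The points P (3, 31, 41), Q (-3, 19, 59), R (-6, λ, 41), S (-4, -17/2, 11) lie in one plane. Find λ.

Coplanarity ⇔ det[PQ; PR; PS] = 0.
Expanding, this is linear in λ: (306)λ + (153) = 0.
So λ = -1/2.

-1/2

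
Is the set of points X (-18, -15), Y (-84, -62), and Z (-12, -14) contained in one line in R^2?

XY = (-66, -47), XZ = (6, 1).
det[XY; XZ] = (-66)(1) − (-47)(6) = 216.
The determinant is nonzero, so they are not collinear.

No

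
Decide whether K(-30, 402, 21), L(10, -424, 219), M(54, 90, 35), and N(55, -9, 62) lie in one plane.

The four points are coplanar iff the 3×3 determinant with rows KL, KM, KN is zero.
Rows: (40, -826, 198), (84, -312, 14), (85, -411, 41).
Expanding along the first row: (40)(-7038) − (-826)(2254) + (198)(-8004) = -4508.
Nonzero ⇒ not coplanar.

No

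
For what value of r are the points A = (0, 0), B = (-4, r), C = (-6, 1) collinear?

The three points are collinear iff det[AB; AC] = 0.
This determinant is linear in r: (6)r + (-4) = 0, so r = 2/3.

2/3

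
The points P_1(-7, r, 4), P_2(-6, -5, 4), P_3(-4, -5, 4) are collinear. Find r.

Collinearity requires P_1P_2 × P_1P_3 = 0; each component is linear in r.
The z-component gives (2)r + (10) = 0, so r = -5.
The remaining components then also vanish.

-5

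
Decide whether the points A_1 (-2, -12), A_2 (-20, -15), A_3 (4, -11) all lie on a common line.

A_1A_2 = (-18, -3), A_1A_3 = (6, 1).
Checking proportionality: A_1A_3 = -1/3·A_1A_2, so the vectors are parallel and the points are collinear.

Yes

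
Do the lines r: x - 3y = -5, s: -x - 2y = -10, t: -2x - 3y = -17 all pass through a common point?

Yes

Intersecting r and s: solving the 2×2 system gives (x, y) = (4, 3).
Substitute into t: (-2)(4) + (-3)(3) = -17.
This equals -17, so (4, 3) lies on all three lines and they are concurrent.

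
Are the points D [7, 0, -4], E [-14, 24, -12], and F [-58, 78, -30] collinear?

No

DE = (-21, 24, -8), DF = (-65, 78, -26).
DE × DF = (0, -26, -78).
The cross product is nonzero, so the points do not lie on one line.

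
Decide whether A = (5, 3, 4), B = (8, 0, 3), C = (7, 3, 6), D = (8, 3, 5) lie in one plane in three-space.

With A as base: AB = (3, -3, -1), AC = (2, 0, 2), AD = (3, 0, 1).
AC × AD = (0, 4, 0).
AB · (AC × AD) = -12.
Since -12 ≠ 0, the four points are not coplanar.

No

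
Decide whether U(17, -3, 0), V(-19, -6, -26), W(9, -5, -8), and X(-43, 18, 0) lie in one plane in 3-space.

The four points are coplanar iff the 3×3 determinant with rows UV, UW, UX is zero.
Rows: (-36, -3, -26), (-8, -2, -8), (-60, 21, 0).
Expanding along the first row: (-36)(168) − (-3)(-480) + (-26)(-288) = 0.
Zero determinant ⇒ coplanar.

Yes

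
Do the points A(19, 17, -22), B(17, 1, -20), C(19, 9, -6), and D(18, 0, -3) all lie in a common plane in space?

With A as base: AB = (-2, -16, 2), AC = (0, -8, 16), AD = (-1, -17, 19).
AC × AD = (120, -16, -8).
AB · (AC × AD) = 0.
The scalar triple product vanishes, so the four points are coplanar.

Yes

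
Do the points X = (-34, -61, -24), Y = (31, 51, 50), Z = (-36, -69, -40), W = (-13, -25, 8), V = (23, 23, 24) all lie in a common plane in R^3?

No

The plane through X, Y, Z has normal n = XY × XZ = (-1200, 892, -296) and equation n·P = -6508.
Checking the remaining points: n·W = -9068, n·V = -14188.
Since n·W = -9068 ≠ -6508, W is off the plane and the points are not all coplanar.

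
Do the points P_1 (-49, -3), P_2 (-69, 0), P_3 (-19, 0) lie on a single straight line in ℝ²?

P_1P_2 = (-20, 3), P_1P_3 = (30, 3).
det[P_1P_2; P_1P_3] = (-20)(3) − (3)(30) = -150.
The determinant is nonzero, so they are not collinear.

No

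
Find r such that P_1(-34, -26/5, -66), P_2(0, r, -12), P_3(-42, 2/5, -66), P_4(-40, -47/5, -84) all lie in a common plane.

Normal to plane P_1P_3P_4: n = (-504/5, -144, 336/5); plane equation n·P = -1296/5.
Requiring n·P_2 = -1296/5: (-144)r + (-4032/5) = -1296/5.
So r = -19/5.

-19/5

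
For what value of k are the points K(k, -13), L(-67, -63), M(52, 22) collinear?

Collinearity: (K − L) must be parallel to (M − L) = (119, 85).
Cross-multiplying the components: (k − (-67))·(85) = (50)·(119).
Solving gives k = 3.

3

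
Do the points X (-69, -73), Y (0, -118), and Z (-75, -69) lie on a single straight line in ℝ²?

No

XY = (69, -45), XZ = (-6, 4).
det[XY; XZ] = (69)(4) − (-45)(-6) = 6.
The determinant is nonzero, so they are not collinear.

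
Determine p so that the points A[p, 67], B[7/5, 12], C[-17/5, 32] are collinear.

-59/5

The three points are collinear iff det[AB; AC] = 0.
This determinant is linear in p: (-20)p + (-236) = 0, so p = -59/5.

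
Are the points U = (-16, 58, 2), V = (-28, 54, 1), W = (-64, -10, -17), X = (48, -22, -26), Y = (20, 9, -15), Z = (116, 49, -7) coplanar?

The plane through U, V, W has normal n = UV × UW = (8, -180, 624) and equation n·P = -9320.
Checking the remaining points: n·X = -11880, n·Y = -10820, n·Z = -12260.
Since n·X = -11880 ≠ -9320, X is off the plane and the points are not all coplanar.

No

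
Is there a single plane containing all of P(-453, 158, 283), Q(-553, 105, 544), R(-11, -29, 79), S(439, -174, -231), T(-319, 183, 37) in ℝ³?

Yes

The plane through P, Q, R has normal n = PQ × PR = (59619, 94962, 42126) and equation n·X = -81753.
Checking the remaining points: n·S = -81753, n·T = -81753.
All equal -81753, so all 5 points lie in one plane.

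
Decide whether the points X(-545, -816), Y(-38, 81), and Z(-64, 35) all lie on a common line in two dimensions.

Yes

XY = (507, 897), XZ = (481, 851).
Checking proportionality: XZ = 37/39·XY, so the vectors are parallel and the points are collinear.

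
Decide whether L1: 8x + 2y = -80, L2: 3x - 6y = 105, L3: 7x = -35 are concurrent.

Yes

Intersecting L1 and L2: solving the 2×2 system gives (x, y) = (-5, -20).
Substitute into L3: (7)(-5) + (0)(-20) = -35.
This equals -35, so (-5, -20) lies on all three lines and they are concurrent.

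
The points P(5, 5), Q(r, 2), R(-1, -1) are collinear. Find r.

Collinearity: (Q − P) must be parallel to (R − P) = (-6, -6).
Cross-multiplying the components: (r − 5)·(-6) = (-3)·(-6).
Solving gives r = 2.

2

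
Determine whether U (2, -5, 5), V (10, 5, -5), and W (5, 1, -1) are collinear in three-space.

UV = (8, 10, -10), UW = (3, 6, -6).
UV × UW = (0, 18, 18).
The cross product is nonzero, so the points do not lie on one line.

No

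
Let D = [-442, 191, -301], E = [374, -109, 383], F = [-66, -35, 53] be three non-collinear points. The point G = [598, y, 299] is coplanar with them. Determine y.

Coplanarity requires DE · (DF × DG) = 0.
DE = (816, -300, 684), DF = (376, -226, 354); the triple product is linear in y with coefficient -31680 and constant term 13400640.
Setting it to zero: y = 423.

423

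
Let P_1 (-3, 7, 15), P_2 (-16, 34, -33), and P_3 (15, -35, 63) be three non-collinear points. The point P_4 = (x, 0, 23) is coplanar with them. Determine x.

A normal to the plane is n = P_1P_2 × P_1P_3 = (-720, -240, 60).
P_4 lies in the plane iff n · P_1P_4 = 0.
This gives (-720)x + (0) = 0, so x = 0.

0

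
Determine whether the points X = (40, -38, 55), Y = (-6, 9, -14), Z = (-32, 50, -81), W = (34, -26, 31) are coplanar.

No

A normal to the plane through X, Y, Z is n = XY × XZ = (-320, -1288, -664).
The plane has equation n·P = -376. For W: n·W = 2024.
2024 ≠ -376, so W is off the plane.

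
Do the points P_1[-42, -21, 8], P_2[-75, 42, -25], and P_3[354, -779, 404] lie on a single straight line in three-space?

No

P_1P_2 = (-33, 63, -33), P_1P_3 = (396, -758, 396).
P_1P_2 × P_1P_3 = (-66, 0, 66).
The cross product is nonzero, so the points do not lie on one line.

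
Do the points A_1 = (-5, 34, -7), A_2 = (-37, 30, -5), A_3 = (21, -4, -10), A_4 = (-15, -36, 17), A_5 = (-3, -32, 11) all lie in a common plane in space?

No

The plane through A_1, A_2, A_3 has normal n = A_1A_2 × A_1A_3 = (88, -44, 1320) and equation n·P = -11176.
Checking the remaining points: n·A_4 = 22704, n·A_5 = 15664.
Since n·A_4 = 22704 ≠ -11176, A_4 is off the plane and the points are not all coplanar.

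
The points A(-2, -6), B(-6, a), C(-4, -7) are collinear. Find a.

The three points are collinear iff det[AB; AC] = 0.
This determinant is linear in a: (2)a + (16) = 0, so a = -8.

-8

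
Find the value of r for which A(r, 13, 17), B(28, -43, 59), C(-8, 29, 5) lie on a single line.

Direction BC = (-36, 72, -54). From the y-coordinate of A, the parameter along the line is τ = (13 − (-43))/72 = 7/9.
Then r = 28 + 7/9·(-36) = 0.

0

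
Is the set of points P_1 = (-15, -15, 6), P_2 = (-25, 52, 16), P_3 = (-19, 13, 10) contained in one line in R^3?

P_1P_2 = (-10, 67, 10), P_1P_3 = (-4, 28, 4).
P_1P_2 × P_1P_3 = (-12, 0, -12).
The cross product is nonzero, so the points do not lie on one line.

No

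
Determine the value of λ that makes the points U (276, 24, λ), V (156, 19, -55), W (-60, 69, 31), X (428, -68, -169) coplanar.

Coplanarity ⇔ det[UV; UW; UX] = 0.
Expanding, this is linear in λ: (-5192)λ + (-493240) = 0.
So λ = -95.

-95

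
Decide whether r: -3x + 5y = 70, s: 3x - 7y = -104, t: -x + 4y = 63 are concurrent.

Yes

The three lines meet at one point iff the augmented coefficient matrix [aᵢ bᵢ cᵢ] has rank < 3, i.e. its determinant vanishes.
Here the determinant is 0.
It vanishes, so the lines are concurrent at (5, 17).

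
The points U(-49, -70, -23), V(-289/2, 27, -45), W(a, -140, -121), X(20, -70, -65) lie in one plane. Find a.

207

The points are coplanar iff UV · (UW × UX) = 0.
Expanding, this is linear in a: (4074)a + (-843318) = 0.
So a = 207.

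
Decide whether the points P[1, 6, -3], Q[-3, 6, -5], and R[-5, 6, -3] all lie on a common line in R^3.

PQ = (-4, 0, -2), PR = (-6, 0, 0).
Comparing components 3 and 1: (-2)(-6) − (-4)(0) = 12 ≠ 0, so PQ and PR are not parallel and the points are not collinear.

No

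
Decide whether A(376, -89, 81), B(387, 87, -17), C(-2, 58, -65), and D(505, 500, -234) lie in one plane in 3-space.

No

The four points are coplanar iff the 3×3 determinant with rows AB, AC, AD is zero.
Rows: (11, 176, -98), (-378, 147, -146), (129, 589, -315).
Expanding along the first row: (11)(39689) − (176)(137904) + (-98)(-241605) = -157235.
Nonzero ⇒ not coplanar.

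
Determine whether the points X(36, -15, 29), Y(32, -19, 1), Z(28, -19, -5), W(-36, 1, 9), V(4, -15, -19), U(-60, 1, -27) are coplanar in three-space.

The plane through X, Y, Z has normal n = XY × XZ = (24, 88, -16) and equation n·P = -920.
Checking the remaining points: n·W = -920, n·V = -920, n·U = -920.
All equal -920, so all 6 points lie in one plane.

Yes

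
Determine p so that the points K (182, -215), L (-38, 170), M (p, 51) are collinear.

Collinearity: (M − K) must be parallel to (L − K) = (-220, 385).
Cross-multiplying the components: (p − 182)·(385) = (266)·(-220).
Solving gives p = 30.

30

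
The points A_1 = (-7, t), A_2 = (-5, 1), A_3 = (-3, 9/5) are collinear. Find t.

1/5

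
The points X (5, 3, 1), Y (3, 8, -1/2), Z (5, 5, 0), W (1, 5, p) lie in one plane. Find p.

2

Coplanarity ⇔ det[XY; XZ; XW] = 0.
Expanding, this is linear in p: (-4)p + (8) = 0.
So p = 2.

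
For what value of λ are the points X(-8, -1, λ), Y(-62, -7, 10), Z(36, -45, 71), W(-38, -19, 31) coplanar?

-17

Coplanarity ⇔ det[XY; XZ; XW] = 0.
Expanding, this is linear in λ: (264)λ + (4488) = 0.
So λ = -17.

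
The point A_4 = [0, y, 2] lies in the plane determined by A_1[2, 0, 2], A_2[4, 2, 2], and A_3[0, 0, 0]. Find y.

The plane through A_1, A_2, A_3 has equation −4x + 4y + 4z = 0.
Substituting A_4: (4)y + (8) = 0, so y = -2.

-2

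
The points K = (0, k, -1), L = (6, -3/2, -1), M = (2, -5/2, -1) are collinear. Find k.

Collinearity requires KL × KM = 0; each component is linear in k.
The z-component gives (-4)k + (-12) = 0, so k = -3.
The remaining components then also vanish.

-3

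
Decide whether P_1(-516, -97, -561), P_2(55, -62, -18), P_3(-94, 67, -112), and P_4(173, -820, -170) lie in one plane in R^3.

With P_1 as base: P_1P_2 = (571, 35, 543), P_1P_3 = (422, 164, 449), P_1P_4 = (689, -723, 391).
P_1P_3 × P_1P_4 = (388751, 144359, -418102).
P_1P_2 · (P_1P_3 × P_1P_4) = 0.
The scalar triple product vanishes, so the four points are coplanar.

Yes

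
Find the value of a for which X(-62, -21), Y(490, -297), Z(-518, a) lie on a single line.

Collinearity: (Z − X) must be parallel to (Y − X) = (552, -276).
Cross-multiplying the components: (a − (-21))·(552) = (-456)·(-276).
Solving gives a = 207.

207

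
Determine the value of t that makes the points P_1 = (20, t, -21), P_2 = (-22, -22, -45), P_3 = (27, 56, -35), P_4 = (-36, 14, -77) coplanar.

Coplanarity ⇔ det[P_1P_2; P_1P_3; P_1P_4] = 0.
Expanding, this is linear in t: (-1428)t + (19992) = 0.
So t = 14.

14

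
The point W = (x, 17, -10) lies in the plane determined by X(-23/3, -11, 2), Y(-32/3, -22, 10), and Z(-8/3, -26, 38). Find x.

3

A normal to the plane is n = XY × XZ = (-276, 148, 100).
W lies in the plane iff n · XW = 0.
This gives (-276)x + (828) = 0, so x = 3.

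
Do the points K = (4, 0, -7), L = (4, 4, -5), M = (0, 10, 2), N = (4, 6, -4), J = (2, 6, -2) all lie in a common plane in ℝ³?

The plane through K, L, M has normal n = KL × KM = (16, -8, 16) and equation n·P = -48.
Checking the remaining points: n·N = -48, n·J = -48.
All equal -48, so all 5 points lie in one plane.

Yes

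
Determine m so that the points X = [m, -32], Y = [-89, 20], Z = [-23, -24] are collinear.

The three points are collinear iff det[XY; XZ] = 0.
This determinant is linear in m: (44)m + (484) = 0, so m = -11.

-11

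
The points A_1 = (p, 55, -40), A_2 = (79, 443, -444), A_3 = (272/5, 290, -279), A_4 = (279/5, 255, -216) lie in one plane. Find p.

Coplanarity ⇔ det[A_1A_2; A_1A_3; A_1A_4] = 0.
Expanding, this is linear in p: (3864)p + (-243432/5) = 0.
So p = 63/5.

63/5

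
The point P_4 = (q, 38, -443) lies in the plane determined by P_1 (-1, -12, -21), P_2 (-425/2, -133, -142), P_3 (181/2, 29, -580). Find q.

102

The plane through P_1, P_2, P_3 has equation 72600x − 129300y + 2400z = 1428600.
Substituting P_4: (72600)q + (-5976600) = 1428600, so q = 102.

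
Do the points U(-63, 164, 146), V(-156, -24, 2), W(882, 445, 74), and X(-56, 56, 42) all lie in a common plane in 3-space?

No

A normal to the plane through U, V, W is n = UV × UW = (54000, -142776, 151527).
The plane has equation n·P = -4694322. For X: n·X = -4655322.
-4655322 ≠ -4694322, so X is off the plane.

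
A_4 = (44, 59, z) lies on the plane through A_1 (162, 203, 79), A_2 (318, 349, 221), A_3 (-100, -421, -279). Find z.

-39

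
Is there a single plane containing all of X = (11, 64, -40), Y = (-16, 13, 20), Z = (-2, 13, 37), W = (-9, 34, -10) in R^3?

The four points are coplanar iff the 3×3 determinant with rows XY, XZ, XW is zero.
Rows: (-27, -51, 60), (-13, -51, 77), (-20, -30, 30).
Expanding along the first row: (-27)(780) − (-51)(1150) + (60)(-630) = -210.
Nonzero ⇒ not coplanar.

No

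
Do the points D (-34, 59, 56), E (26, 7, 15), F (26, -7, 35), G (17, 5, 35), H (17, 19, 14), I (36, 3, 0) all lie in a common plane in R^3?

No

The plane through D, E, F has normal n = DE × DF = (-1614, -1200, -840) and equation n·P = -62964.
Checking the remaining points: n·G = -62838, n·H = -61998, n·I = -61704.
Since n·G = -62838 ≠ -62964, G is off the plane and the points are not all coplanar.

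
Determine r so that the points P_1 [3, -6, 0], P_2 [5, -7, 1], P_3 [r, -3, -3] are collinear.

-3

Collinearity requires P_1P_2 × P_1P_3 = 0; each component is linear in r.
The y-component gives (1)r + (3) = 0, so r = -3.
The remaining components then also vanish.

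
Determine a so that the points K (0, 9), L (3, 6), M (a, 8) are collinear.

Collinearity: (M − K) must be parallel to (L − K) = (3, -3).
Cross-multiplying the components: (a − 0)·(-3) = (-1)·(3).
Solving gives a = 1.

1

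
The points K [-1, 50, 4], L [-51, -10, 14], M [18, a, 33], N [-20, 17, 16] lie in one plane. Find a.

32

The points are coplanar iff KL · (KM × KN) = 0.
Expanding, this is linear in a: (-410)a + (13120) = 0.
So a = 32.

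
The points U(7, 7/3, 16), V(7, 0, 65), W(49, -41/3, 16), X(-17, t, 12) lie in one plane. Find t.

Normal to plane UVW: n = (784, 2058, 98); plane equation n·P = 11858.
Requiring n·X = 11858: (2058)t + (-12152) = 11858.
So t = 35/3.

35/3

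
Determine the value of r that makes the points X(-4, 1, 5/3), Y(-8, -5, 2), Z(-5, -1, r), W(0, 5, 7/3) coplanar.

2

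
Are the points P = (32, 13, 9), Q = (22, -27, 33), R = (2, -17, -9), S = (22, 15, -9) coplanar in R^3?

Yes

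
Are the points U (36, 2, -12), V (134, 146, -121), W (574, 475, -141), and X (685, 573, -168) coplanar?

With U as base: UV = (98, 144, -109), UW = (538, 473, -129), UX = (649, 571, -156).
UW × UX = (-129, 207, 221).
UV · (UW × UX) = -6923.
Since -6923 ≠ 0, the four points are not coplanar.

No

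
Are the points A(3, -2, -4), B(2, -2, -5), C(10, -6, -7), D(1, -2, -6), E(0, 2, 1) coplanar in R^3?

No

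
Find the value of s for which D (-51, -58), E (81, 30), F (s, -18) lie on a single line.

9

The three points are collinear iff det[DE; DF] = 0.
This determinant is linear in s: (-88)s + (792) = 0, so s = 9.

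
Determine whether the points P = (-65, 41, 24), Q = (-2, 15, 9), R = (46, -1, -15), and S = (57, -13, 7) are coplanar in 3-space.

A normal to the plane through P, Q, R is n = PQ × PR = (384, 792, 240).
The plane has equation n·X = 13272. For S: n·S = 13272.
Equal, so S lies in the plane and all four are coplanar.

Yes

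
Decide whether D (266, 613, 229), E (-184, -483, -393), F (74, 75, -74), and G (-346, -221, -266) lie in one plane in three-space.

Yes

The four points are coplanar iff the 3×3 determinant with rows DE, DF, DG is zero.
Rows: (-450, -1096, -622), (-192, -538, -303), (-612, -834, -495).
Expanding along the first row: (-450)(13608) − (-1096)(-90396) + (-622)(-169128) = 0.
Zero determinant ⇒ coplanar.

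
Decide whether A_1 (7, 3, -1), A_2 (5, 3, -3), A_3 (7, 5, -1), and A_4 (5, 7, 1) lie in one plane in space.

The four points are coplanar iff the 3×3 determinant with rows A_1A_2, A_1A_3, A_1A_4 is zero.
Rows: (-2, 0, -2), (0, 2, 0), (-2, 4, 2).
Expanding along the first row: (-2)(4) − (0)(0) + (-2)(4) = -16.
Nonzero ⇒ not coplanar.

No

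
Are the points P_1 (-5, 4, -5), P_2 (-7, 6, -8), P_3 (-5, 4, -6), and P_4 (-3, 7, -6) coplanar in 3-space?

No

A normal to the plane through P_1, P_2, P_3 is n = P_1P_2 × P_1P_3 = (-2, -2, 0).
The plane has equation n·P = 2. For P_4: n·P_4 = -8.
-8 ≠ 2, so P_4 is off the plane.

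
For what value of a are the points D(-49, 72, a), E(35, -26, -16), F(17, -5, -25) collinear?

-58

Collinearity requires DE × DF = 0; each component is linear in a.
The x-component gives (21)a + (1218) = 0, so a = -58.
The remaining components then also vanish.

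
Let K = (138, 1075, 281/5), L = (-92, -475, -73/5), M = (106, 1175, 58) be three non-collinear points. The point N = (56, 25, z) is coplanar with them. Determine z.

63/5

The plane through K, L, M has equation 4290x + (13398/5)y − 72600z = -607530.
Substituting N: (-72600)z + (307230) = -607530, so z = 63/5.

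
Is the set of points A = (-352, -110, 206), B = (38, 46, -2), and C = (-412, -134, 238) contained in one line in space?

AB = (390, 156, -208), AC = (-60, -24, 32).
Each component of AC is -2/13 times the corresponding component of AB, so AC = -2/13·AB and the points are collinear.

Yes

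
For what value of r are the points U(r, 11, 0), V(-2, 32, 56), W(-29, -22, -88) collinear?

Direction VW = (-27, -54, -144). From the y-coordinate of U, the parameter along the line is τ = (11 − 32)/(-54) = 7/18.
Then r = (-2) + 7/18·(-27) = -25/2.

-25/2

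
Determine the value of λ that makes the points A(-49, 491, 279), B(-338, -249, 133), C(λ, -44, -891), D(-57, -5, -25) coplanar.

701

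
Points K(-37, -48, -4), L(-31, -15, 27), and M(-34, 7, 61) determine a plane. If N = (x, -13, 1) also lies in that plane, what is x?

A normal to the plane is n = KL × KM = (440, -297, 231).
N lies in the plane iff n · KN = 0.
This gives (440)x + (7040) = 0, so x = -16.

-16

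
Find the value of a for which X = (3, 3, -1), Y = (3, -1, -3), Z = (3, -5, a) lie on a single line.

-5

Collinearity requires XY × XZ = 0; each component is linear in a.
The x-component gives (-4)a + (-20) = 0, so a = -5.
The remaining components then also vanish.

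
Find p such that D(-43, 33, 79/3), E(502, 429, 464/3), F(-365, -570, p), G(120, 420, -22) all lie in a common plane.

209/3

Coplanarity ⇔ det[DE; DF; DG] = 0.
Expanding, this is linear in p: (-146367)p + (10196901) = 0.
So p = 209/3.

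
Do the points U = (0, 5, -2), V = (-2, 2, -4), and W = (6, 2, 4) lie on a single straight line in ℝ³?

UV = (-2, -3, -2), UW = (6, -3, 6).
UV × UW = (-24, 0, 24).
The cross product is nonzero, so the points do not lie on one line.

No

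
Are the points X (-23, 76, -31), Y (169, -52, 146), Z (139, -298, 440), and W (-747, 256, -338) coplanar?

No

The four points are coplanar iff the 3×3 determinant with rows XY, XZ, XW is zero.
Rows: (192, -128, 177), (162, -374, 471), (-724, 180, -307).
Expanding along the first row: (192)(30038) − (-128)(291270) + (177)(-241616) = 283824.
Nonzero ⇒ not coplanar.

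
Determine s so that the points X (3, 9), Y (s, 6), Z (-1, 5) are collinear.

0

The three points are collinear iff det[XY; XZ] = 0.
This determinant is linear in s: (-4)s + (0) = 0, so s = 0.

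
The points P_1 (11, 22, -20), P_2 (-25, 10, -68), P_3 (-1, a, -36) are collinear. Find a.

18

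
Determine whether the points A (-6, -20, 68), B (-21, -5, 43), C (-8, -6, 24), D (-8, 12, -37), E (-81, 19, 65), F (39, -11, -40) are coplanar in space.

Yes

The plane through A, B, C has normal n = AB × AC = (-310, -610, -180) and equation n·P = 1820.
Checking the remaining points: n·D = 1820, n·E = 1820, n·F = 1820.
All equal 1820, so all 6 points lie in one plane.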